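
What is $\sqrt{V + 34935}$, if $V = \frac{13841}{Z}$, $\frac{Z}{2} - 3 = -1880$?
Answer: $\frac{\sqrt{492270087346}}{3754} \approx 186.9$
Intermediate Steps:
$Z = -3754$ ($Z = 6 + 2 \left(-1880\right) = 6 - 3760 = -3754$)
$V = - \frac{13841}{3754}$ ($V = \frac{13841}{-3754} = 13841 \left(- \frac{1}{3754}\right) = - \frac{13841}{3754} \approx -3.687$)
$\sqrt{V + 34935} = \sqrt{- \frac{13841}{3754} + 34935} = \sqrt{\frac{131132149}{3754}} = \frac{\sqrt{492270087346}}{3754}$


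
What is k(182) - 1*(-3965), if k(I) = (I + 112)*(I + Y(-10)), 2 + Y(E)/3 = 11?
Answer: 65411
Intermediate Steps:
Y(E) = 27 (Y(E) = -6 + 3*11 = -6 + 33 = 27)
k(I) = (27 + I)*(112 + I) (k(I) = (I + 112)*(I + 27) = (112 + I)*(27 + I) = (27 + I)*(112 + I))
k(182) - 1*(-3965) = (3024 + 182² + 139*182) - 1*(-3965) = (3024 + 33124 + 25298) + 3965 = 61446 + 3965 = 65411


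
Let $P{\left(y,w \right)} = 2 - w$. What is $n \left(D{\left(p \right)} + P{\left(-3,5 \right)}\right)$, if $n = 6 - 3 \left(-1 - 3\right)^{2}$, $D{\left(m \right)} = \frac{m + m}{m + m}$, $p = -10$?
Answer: $84$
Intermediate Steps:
$D{\left(m \right)} = 1$ ($D{\left(m \right)} = \frac{2 m}{2 m} = 2 m \frac{1}{2 m} = 1$)
$n = -42$ ($n = 6 - 3 \left(-4\right)^{2} = 6 - 48 = -42$)
$n \left(D{\left(p \right)} + P{\left(-3,5 \right)}\right) = - 42 \left(1 + \left(2 - 5\right)\right) = - 42 \left(1 - 3\right) = \left(-42\right) \left(-2\right) = 84$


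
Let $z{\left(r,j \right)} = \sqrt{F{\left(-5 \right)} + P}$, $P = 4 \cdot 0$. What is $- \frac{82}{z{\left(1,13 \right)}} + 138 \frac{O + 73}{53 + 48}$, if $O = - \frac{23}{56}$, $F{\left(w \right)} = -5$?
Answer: $\frac{280485}{2828} + \frac{82 i \sqrt{5}}{5} \approx 99.181 + 36.672 i$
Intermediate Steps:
$P = 0$
$O = - \frac{23}{56}$ ($O = \left(-23\right) \frac{1}{56} = - \frac{23}{56} \approx -0.41071$)
$z{\left(r,j \right)} = i \sqrt{5}$ ($z{\left(r,j \right)} = \sqrt{-5 + 0} = \sqrt{-5} = i \sqrt{5}$)
$- \frac{82}{z{\left(1,13 \right)}} + 138 \frac{O + 73}{53 + 48} = - \frac{82}{i \sqrt{5}} + 138 \frac{- \frac{23}{56} + 73}{53 + 48} = - 82 \left(- \frac{i \sqrt{5}}{5}\right) + 138 \frac{4065}{56 \cdot 101} = \frac{82 i \sqrt{5}}{5} + 138 \cdot \frac{4065}{56} \cdot \frac{1}{101} = \frac{82 i \sqrt{5}}{5} + 138 \cdot \frac{4065}{5656} = \frac{82 i \sqrt{5}}{5} + \frac{280485}{2828} = \frac{280485}{2828} + \frac{82 i \sqrt{5}}{5}$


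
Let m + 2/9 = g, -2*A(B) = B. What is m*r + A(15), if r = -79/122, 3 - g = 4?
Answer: -3683/549 ≈ -6.7086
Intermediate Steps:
g = -1 (g = 3 - 1*4 = 3 - 4 = -1)
r = -79/122 (r = -79*1/122 = -79/122 ≈ -0.64754)
A(B) = -B/2
m = -11/9 (m = -2/9 - 1 = -11/9 ≈ -1.2222)
m*r + A(15) = -11/9*(-79/122) - ½*15 = 869/1098 - 15/2 = -3683/549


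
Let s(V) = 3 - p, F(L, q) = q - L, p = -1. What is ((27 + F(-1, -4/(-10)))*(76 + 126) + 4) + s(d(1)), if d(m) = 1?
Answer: 28724/5 ≈ 5744.8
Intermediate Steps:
s(V) = 4 (s(V) = 3 - 1*(-1) = 3 + 1 = 4)
((27 + F(-1, -4/(-10)))*(76 + 126) + 4) + s(d(1)) = ((27 + (-4/(-10) - 1*(-1)))*(76 + 126) + 4) + 4 = ((27 + (-4*(-⅒) + 1))*202 + 4) + 4 = ((27 + (⅖ + 1))*202 + 4) + 4 = ((27 + 7/5)*202 + 4) + 4 = ((142/5)*202 + 4) + 4 = (28684/5 + 4) + 4 = 28704/5 + 4 = 28724/5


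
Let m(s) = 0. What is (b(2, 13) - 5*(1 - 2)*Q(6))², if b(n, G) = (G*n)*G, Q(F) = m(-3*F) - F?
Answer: 94864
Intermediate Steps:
Q(F) = -F (Q(F) = 0 - F = -F)
b(n, G) = n*G²
(b(2, 13) - 5*(1 - 2)*Q(6))² = (2*13² - 5*(1 - 2)*(-1*6))² = (2*169 - (-5)*(-6))² = (338 - 5*6)² = (338 - 30)² = 308² = 94864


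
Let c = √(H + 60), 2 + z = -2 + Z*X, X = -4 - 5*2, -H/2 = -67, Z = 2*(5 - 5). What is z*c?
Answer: -4*√194 ≈ -55.714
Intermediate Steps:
Z = 0 (Z = 2*0 = 0)
H = 134 (H = -2*(-67) = 134)
X = -14 (X = -4 - 10 = -14)
z = -4 (z = -2 + (-2 + 0*(-14)) = -2 + (-2 + 0) = -2 - 2 = -4)
c = √194 (c = √(134 + 60) = √194 ≈ 13.928)
z*c = -4*√194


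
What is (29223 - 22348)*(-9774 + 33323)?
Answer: 161899375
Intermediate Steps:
(29223 - 22348)*(-9774 + 33323) = 6875*23549 = 161899375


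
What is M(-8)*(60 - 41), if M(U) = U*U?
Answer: 1216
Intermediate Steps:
M(U) = U**2
M(-8)*(60 - 41) = (-8)**2*(60 - 41) = 64*19 = 1216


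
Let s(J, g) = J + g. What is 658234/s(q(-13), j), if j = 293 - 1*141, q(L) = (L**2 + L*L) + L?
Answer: 658234/477 ≈ 1379.9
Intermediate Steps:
q(L) = L + 2*L**2 (q(L) = (L**2 + L**2) + L = 2*L**2 + L = L + 2*L**2)
j = 152 (j = 293 - 141 = 152)
658234/s(q(-13), j) = 658234/(-13*(1 + 2*(-13)) + 152) = 658234/(-13*(1 - 26) + 152) = 658234/(-13*(-25) + 152) = 658234/(325 + 152) = 658234/477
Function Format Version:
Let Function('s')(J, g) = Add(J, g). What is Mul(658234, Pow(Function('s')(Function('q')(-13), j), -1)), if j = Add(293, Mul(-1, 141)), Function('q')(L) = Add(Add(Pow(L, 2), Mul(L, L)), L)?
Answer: Rational(658234, 477) ≈ 1379.9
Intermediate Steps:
Function('q')(L) = Add(L, Mul(2, Pow(L, 2))) (Function('q')(L) = Add(Add(Pow(L, 2), Pow(L, 2)), L) = Add(Mul(2, Pow(L, 2)), L) = Add(L, Mul(2, Pow(L, 2))))
j = 152 (j = Add(293, -141) = 152)
Mul(658234, Pow(Function('s')(Function('q')(-13), j), -1)) = Mul(658234, Pow(Add(Mul(-13, Add(1, Mul(2, -13))), 152), -1)) = Mul(658234, Pow(Add(Mul(-13, Add(1, -26)), 152), -1)) = Mul(658234, Pow(Add(Mul(-13, -25), 152), -1)) = Mul(658234, Pow(Add(325, 152), -1)) = Mul(658234, Pow(477, -1)) = Mul(658234, Rational(1, 477)) = Rational(658234, 477)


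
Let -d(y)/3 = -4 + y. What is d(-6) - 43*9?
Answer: -357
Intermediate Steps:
d(y) = 12 - 3*y (d(y) = -3*(-4 + y) = 12 - 3*y)
d(-6) - 43*9 = (12 - 3*(-6)) - 43*9 = (12 + 18) - 387 = 30 - 387 = -357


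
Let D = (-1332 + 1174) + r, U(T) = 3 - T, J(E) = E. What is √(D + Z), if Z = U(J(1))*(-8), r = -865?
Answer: I*√1039 ≈ 32.234*I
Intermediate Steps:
D = -1023 (D = (-1332 + 1174) - 865 = -158 - 865 = -1023)
Z = -16 (Z = (3 - 1*1)*(-8) = (3 - 1)*(-8) = 2*(-8) = -16)
√(D + Z) = √(-1023 - 16) = √(-1039) = I*√1039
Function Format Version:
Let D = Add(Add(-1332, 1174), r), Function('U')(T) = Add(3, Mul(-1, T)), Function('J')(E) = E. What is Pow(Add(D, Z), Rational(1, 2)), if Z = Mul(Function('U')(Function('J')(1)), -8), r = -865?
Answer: Mul(I, Pow(1039, Rational(1, 2))) ≈ Mul(32.234, I)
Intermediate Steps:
D = -1023 (D = Add(Add(-1332, 1174), -865) = Add(-158, -865) = -1023)
Z = -16 (Z = Mul(Add(3, Mul(-1, 1)), -8) = Mul(Add(3, -1), -8) = Mul(2, -8) = -16)
Pow(Add(D, Z), Rational(1, 2)) = Pow(Add(-1023, -16), Rational(1, 2)) = Pow(-1039, Rational(1, 2)) = Mul(I, Pow(1039, Rational(1, 2)))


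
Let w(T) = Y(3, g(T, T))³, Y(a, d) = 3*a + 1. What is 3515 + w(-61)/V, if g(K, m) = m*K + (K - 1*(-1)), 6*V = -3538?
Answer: 6215035/1769 ≈ 3513.3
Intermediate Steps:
V = -1769/3 (V = (⅙)*(-3538) = -1769/3 ≈ -589.67)
g(K, m) = 1 + K + K*m (g(K, m) = K*m + (K + 1) = K*m + (1 + K) = 1 + K + K*m)
Y(a, d) = 1 + 3*a
w(T) = 1000 (w(T) = (1 + 3*3)³ = (1 + 9)³ = 10³ = 1000)
3515 + w(-61)/V = 3515 + 1000/(-1769/3) = 3515 + 1000*(-3/1769) = 3515 - 3000/1769 = 6215035/1769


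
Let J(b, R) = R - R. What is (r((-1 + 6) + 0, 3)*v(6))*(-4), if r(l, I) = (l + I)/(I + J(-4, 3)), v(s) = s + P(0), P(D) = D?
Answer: -64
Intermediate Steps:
J(b, R) = 0
v(s) = s (v(s) = s + 0 = s)
r(l, I) = (I + l)/I (r(l, I) = (l + I)/(I + 0) = (I + l)/I)
(r((-1 + 6) + 0, 3)*v(6))*(-4) = (((3 + ((-1 + 6) + 0))/3)*6)*(-4) = (((3 + (5 + 0))/3)*6)*(-4) = (((3 + 5)/3)*6)*(-4) = (((⅓)*8)*6)*(-4) = ((8/3)*6)*(-4) = 16*(-4) = -64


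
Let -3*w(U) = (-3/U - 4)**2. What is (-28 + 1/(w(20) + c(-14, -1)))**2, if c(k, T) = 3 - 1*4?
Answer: 51843646864/65431921 ≈ 792.33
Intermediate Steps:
c(k, T) = -1 (c(k, T) = 3 - 4 = -1)
w(U) = -(-4 - 3/U)**2/3 (w(U) = -(-3/U - 4)**2/3 = -(-4 - 3/U)**2/3)
(-28 + 1/(w(20) + c(-14, -1)))**2 = (-28 + 1/(-1/3*(3 + 4*20)**2/20**2 - 1))**2 = (-28 + 1/(-1/3*1/400*(3 + 80)**2 - 1))**2 = (-28 + 1/(-1/3*1/400*83**2 - 1))**2 = (-28 + 1/(-1/3*1/400*6889 - 1))**2 = (-28 + 1/(-6889/1200 - 1))**2 = (-28 + 1/(-8089/1200))**2 = (-28 - 1200/8089)**2 = (-227692/8089)**2 = 51843646864/65431921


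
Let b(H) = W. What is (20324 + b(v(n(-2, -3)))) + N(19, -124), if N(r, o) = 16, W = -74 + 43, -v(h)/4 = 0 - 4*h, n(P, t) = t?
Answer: 20309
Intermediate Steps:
v(h) = 16*h (v(h) = -4*(0 - 4*h) = -(-16)*h = 16*h)
W = -31
b(H) = -31
(20324 + b(v(n(-2, -3)))) + N(19, -124) = (20324 - 31) + 16 = 20293 + 16 = 20309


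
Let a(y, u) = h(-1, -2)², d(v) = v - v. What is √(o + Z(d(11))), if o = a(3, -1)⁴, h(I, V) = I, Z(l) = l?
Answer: 1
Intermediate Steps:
d(v) = 0
a(y, u) = 1 (a(y, u) = (-1)² = 1)
o = 1 (o = 1⁴ = 1)
√(o + Z(d(11))) = √(1 + 0) = √1 = 1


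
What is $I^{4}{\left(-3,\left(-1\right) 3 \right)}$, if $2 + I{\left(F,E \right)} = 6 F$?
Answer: $160000$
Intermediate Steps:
$I{\left(F,E \right)} = -2 + 6 F$
$I^{4}{\left(-3,\left(-1\right) 3 \right)} = \left(-2 + 6 \left(-3\right)\right)^{4} = \left(-2 - 18\right)^{4} = \left(-20\right)^{4} = 160000$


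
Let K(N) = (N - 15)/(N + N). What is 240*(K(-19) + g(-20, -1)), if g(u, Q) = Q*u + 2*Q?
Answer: 86160/19 ≈ 4534.7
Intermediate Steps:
g(u, Q) = 2*Q + Q*u
K(N) = (-15 + N)/(2*N) (K(N) = (-15 + N)/((2*N)) = (-15 + N)*(1/(2*N)) = (-15 + N)/(2*N))
240*(K(-19) + g(-20, -1)) = 240*((½)*(-15 - 19)/(-19) - (2 - 20)) = 240*((½)*(-1/19)*(-34) - 1*(-18)) = 240*(17/19 + 18) = 240*(359/19) = 86160/19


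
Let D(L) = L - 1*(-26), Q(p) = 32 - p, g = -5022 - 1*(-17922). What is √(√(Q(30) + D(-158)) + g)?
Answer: √(12900 + I*√130) ≈ 113.58 + 0.0502*I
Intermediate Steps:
g = 12900 (g = -5022 + 17922 = 12900)
D(L) = 26 + L (D(L) = L + 26 = 26 + L)
√(√(Q(30) + D(-158)) + g) = √(√((32 - 1*30) + (26 - 158)) + 12900) = √(√((32 - 30) - 132) + 12900) = √(√(2 - 132) + 12900) = √(√(-130) + 12900) = √(I*√130 + 12900) = √(12900 + I*√130)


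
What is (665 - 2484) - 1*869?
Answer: -2688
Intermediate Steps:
(665 - 2484) - 1*869 = -1819 - 869 = -2688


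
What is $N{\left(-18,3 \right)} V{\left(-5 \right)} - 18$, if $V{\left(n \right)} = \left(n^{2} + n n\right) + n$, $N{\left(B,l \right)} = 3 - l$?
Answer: $-18$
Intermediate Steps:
$V{\left(n \right)} = n + 2 n^{2}$ ($V{\left(n \right)} = \left(n^{2} + n^{2}\right) + n = 2 n^{2} + n = n + 2 n^{2}$)
$N{\left(-18,3 \right)} V{\left(-5 \right)} - 18 = \left(3 - 3\right) \left(- 5 \left(1 + 2 \left(-5\right)\right)\right) - 18 = \left(3 - 3\right) \left(- 5 \left(1 - 10\right)\right) - 18 = 0 \left(\left(-5\right) \left(-9\right)\right) - 18 = 0 \cdot 45 - 18 = 0 - 18 = -18$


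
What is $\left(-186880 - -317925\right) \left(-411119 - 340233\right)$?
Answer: $-98460922840$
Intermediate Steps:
$\left(-186880 - -317925\right) \left(-411119 - 340233\right) = \left(-186880 + 317925\right) \left(-751352\right) = 131045 \left(-751352\right) = -98460922840$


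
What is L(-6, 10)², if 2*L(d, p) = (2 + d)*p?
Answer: 400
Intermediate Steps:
L(d, p) = p*(2 + d)/2 (L(d, p) = ((2 + d)*p)/2 = (p*(2 + d))/2 = p*(2 + d)/2)
L(-6, 10)² = ((½)*10*(2 - 6))² = ((½)*10*(-4))² = (-20)² = 400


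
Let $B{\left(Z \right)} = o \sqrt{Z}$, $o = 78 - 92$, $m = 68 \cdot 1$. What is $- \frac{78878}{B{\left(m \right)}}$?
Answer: $\frac{39439 \sqrt{17}}{238} \approx 683.24$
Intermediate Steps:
$m = 68$
$o = -14$ ($o = 78 - 92 = -14$)
$B{\left(Z \right)} = - 14 \sqrt{Z}$
$- \frac{78878}{B{\left(m \right)}} = - \frac{78878}{\left(-14\right) \sqrt{68}} = - \frac{78878}{\left(-14\right) 2 \sqrt{17}} = - \frac{78878}{\left(-28\right) \sqrt{17}} = - 78878 \left(- \frac{\sqrt{17}}{476}\right) = \frac{39439 \sqrt{17}}{238}$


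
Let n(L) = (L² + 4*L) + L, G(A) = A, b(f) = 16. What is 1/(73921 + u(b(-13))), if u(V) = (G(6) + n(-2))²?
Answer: 1/73921 ≈ 1.3528e-5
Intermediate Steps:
n(L) = L² + 5*L
u(V) = 0 (u(V) = (6 - 2*(5 - 2))² = (6 - 2*3)² = (6 - 6)² = 0² = 0)
1/(73921 + u(b(-13))) = 1/(73921 + 0) = 1/73921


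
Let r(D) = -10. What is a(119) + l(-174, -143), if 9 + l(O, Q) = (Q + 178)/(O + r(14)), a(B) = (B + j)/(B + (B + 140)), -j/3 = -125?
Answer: -274151/34776 ≈ -7.8833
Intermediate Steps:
j = 375 (j = -3*(-125) = 375)
a(B) = (375 + B)/(140 + 2*B) (a(B) = (B + 375)/(B + (B + 140)) = (375 + B)/(B + (140 + B)) = (375 + B)/(140 + 2*B))
l(O, Q) = -9 + (178 + Q)/(-10 + O) (l(O, Q) = -9 + (Q + 178)/(O - 10) = -9 + (178 + Q)/(-10 + O))
a(119) + l(-174, -143) = (375 + 119)/(2*(70 + 119)) + (268 - 143 - 9*(-174))/(-10 - 174) = (½)*494/189 + (268 - 143 + 1566)/(-184) = (½)*(1/189)*494 - 1/184*1691 = 247/189 - 1691/184 = -274151/34776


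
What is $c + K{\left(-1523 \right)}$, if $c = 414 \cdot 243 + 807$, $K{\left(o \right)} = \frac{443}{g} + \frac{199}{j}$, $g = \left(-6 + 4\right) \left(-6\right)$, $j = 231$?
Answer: $\frac{93736823}{924} \approx 1.0145 \cdot 10^{5}$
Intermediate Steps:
$g = 12$ ($g = \left(-2\right) \left(-6\right) = 12$)
$K{\left(o \right)} = \frac{34907}{924}$ ($K{\left(o \right)} = \frac{443}{12} + \frac{199}{231} = \frac{34907}{924}$)
$c = 101409$ ($c = 100602 + 807 = 101409$)
$c + K{\left(-1523 \right)} = 101409 + \frac{34907}{924} = \frac{93736823}{924}$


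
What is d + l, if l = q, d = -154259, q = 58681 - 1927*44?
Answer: -180366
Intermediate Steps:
q = -26107 (q = 58681 - 1*84788 = 58681 - 84788 = -26107)
l = -26107
d + l = -154259 - 26107 = -180366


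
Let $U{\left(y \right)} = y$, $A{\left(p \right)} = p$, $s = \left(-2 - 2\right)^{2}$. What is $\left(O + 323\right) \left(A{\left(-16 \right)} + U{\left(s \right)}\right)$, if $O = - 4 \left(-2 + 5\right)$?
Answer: $0$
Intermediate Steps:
$s = 16$ ($s = \left(-4\right)^{2} = 16$)
$O = -12$ ($O = \left(-4\right) 3 = -12$)
$\left(O + 323\right) \left(A{\left(-16 \right)} + U{\left(s \right)}\right) = \left(-12 + 323\right) \left(-16 + 16\right) = 311 \cdot 0 = 0$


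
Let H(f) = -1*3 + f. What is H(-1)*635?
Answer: -2540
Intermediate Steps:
H(f) = -3 + f
H(-1)*635 = (-3 - 1)*635 = -4*635 = -2540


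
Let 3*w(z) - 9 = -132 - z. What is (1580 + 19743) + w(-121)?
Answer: 63967/3 ≈ 21322.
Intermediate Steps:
w(z) = -41 - z/3 (w(z) = 3 + (-132 - z)/3 = 3 + (-44 - z/3) = -41 - z/3)
(1580 + 19743) + w(-121) = (1580 + 19743) + (-41 - ⅓*(-121)) = 21323 + (-41 + 121/3) = 21323 - ⅔ = 63967/3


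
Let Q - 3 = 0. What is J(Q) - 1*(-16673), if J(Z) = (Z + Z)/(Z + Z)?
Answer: 16674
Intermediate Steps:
Q = 3 (Q = 3 + 0 = 3)
J(Z) = 1 (J(Z) = (2*Z)/((2*Z)) = (2*Z)*(1/(2*Z)) = 1)
J(Q) - 1*(-16673) = 1 - 1*(-16673) = 1 + 16673 = 16674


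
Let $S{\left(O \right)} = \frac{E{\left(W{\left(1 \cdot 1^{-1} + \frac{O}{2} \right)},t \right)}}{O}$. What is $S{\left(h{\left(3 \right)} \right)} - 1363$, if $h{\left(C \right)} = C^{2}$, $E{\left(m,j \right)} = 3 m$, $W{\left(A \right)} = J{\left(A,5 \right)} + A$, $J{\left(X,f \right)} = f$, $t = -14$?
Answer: $- \frac{2719}{2} \approx -1359.5$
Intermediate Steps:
$W{\left(A \right)} = 5 + A$
$S{\left(O \right)} = \frac{18 + \frac{3 O}{2}}{O}$ ($S{\left(O \right)} = \frac{3 \left(5 + \left(1 \cdot 1^{-1} + \frac{O}{2}\right)\right)}{O} = \frac{3 \left(5 + \left(1 \cdot 1 + O \frac{1}{2}\right)\right)}{O} = \frac{3 \left(5 + \left(1 + \frac{O}{2}\right)\right)}{O} = \frac{3 \left(6 + \frac{O}{2}\right)}{O} = \frac{18 + \frac{3 O}{2}}{O}$)
$S{\left(h{\left(3 \right)} \right)} - 1363 = \left(\frac{3}{2} + \frac{18}{3^{2}}\right) - 1363 = \left(\frac{3}{2} + \frac{18}{9}\right) - 1363 = \left(\frac{3}{2} + 18 \cdot \frac{1}{9}\right) - 1363 = \left(\frac{3}{2} + 2\right) - 1363 = \frac{7}{2} - 1363 = - \frac{2719}{2}$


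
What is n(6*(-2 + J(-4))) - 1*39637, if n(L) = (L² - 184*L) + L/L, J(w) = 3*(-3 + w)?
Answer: 4800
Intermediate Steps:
J(w) = -9 + 3*w
n(L) = 1 + L² - 184*L (n(L) = (L² - 184*L) + 1 = 1 + L² - 184*L)
n(6*(-2 + J(-4))) - 1*39637 = (1 + (6*(-2 + (-9 + 3*(-4))))² - 1104*(-2 + (-9 + 3*(-4)))) - 1*39637 = (1 + (6*(-2 + (-9 - 12)))² - 1104*(-2 + (-9 - 12))) - 39637 = (1 + (6*(-2 - 21))² - 1104*(-2 - 21)) - 39637 = (1 + (6*(-23))² - 1104*(-23)) - 39637 = (1 + (-138)² - 184*(-138)) - 39637 = (1 + 19044 + 25392) - 39637 = 44437 - 39637 = 4800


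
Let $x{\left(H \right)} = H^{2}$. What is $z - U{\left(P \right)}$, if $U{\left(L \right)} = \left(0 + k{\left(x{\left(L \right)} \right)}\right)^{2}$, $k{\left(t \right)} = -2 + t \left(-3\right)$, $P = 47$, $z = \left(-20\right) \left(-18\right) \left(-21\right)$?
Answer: $-43951201$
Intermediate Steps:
$z = -7560$ ($z = 360 \left(-21\right) = -7560$)
$k{\left(t \right)} = -2 - 3 t$
$U{\left(L \right)} = \left(-2 - 3 L^{2}\right)^{2}$ ($U{\left(L \right)} = \left(0 - \left(2 + 3 L^{2}\right)\right)^{2} = \left(-2 - 3 L^{2}\right)^{2}$)
$z - U{\left(P \right)} = -7560 - \left(2 + 3 \cdot 47^{2}\right)^{2} = -7560 - \left(2 + 3 \cdot 2209\right)^{2} = -7560 - \left(2 + 6627\right)^{2} = -7560 - 6629^{2} = -7560 - 43943641 = -43951201$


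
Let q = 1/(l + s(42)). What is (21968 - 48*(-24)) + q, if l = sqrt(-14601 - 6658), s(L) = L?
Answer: 76041686/3289 - I*sqrt(21259)/23023 ≈ 23120.0 - 0.006333*I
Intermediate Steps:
l = I*sqrt(21259) (l = sqrt(-21259) = I*sqrt(21259) ≈ 145.8*I)
q = 1/(42 + I*sqrt(21259)) (q = 1/(I*sqrt(21259) + 42) = 1/(42 + I*sqrt(21259)) ≈ 0.0018243 - 0.006333*I)
(21968 - 48*(-24)) + q = (21968 - 48*(-24)) + (6/3289 - I*sqrt(21259)/23023) = (21968 + 1152) + (6/3289 - I*sqrt(21259)/23023) = 23120 + (6/3289 - I*sqrt(21259)/23023) = 76041686/3289 - I*sqrt(21259)/23023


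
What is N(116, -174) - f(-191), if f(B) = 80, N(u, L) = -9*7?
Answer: -143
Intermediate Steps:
N(u, L) = -63
N(116, -174) - f(-191) = -63 - 1*80 = -63 - 80 = -143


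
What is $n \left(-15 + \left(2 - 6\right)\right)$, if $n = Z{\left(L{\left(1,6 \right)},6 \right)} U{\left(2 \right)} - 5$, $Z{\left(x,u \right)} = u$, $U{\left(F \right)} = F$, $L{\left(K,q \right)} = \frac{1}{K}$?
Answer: $-133$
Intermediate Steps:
$n = 7$ ($n = 6 \cdot 2 - 5 = 12 - 5 = 7$)
$n \left(-15 + \left(2 - 6\right)\right) = 7 \left(-15 + \left(2 - 6\right)\right) = 7 \left(-15 - 4\right) = 7 \left(-19\right) = -133$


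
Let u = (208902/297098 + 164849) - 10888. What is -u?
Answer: -22870857040/148549 ≈ -1.5396e+5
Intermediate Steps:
u = 22870857040/148549 (u = (208902*(1/297098) + 164849) - 10888 = (104451/148549 + 164849) - 10888 = 24488258552/148549 - 10888 = 22870857040/148549 ≈ 1.5396e+5)
-u = -1*22870857040/148549 = -22870857040/148549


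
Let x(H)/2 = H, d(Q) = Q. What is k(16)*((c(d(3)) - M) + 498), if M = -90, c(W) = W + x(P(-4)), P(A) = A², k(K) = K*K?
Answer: 159488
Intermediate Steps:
k(K) = K²
x(H) = 2*H
c(W) = 32 + W (c(W) = W + 2*(-4)² = W + 2*16 = W + 32 = 32 + W)
k(16)*((c(d(3)) - M) + 498) = 16²*(((32 + 3) - 1*(-90)) + 498) = 256*((35 + 90) + 498) = 256*(125 + 498) = 256*623 = 159488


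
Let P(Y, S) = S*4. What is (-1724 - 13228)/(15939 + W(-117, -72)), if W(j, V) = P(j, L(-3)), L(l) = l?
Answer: -4984/5309 ≈ -0.93878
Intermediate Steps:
P(Y, S) = 4*S
W(j, V) = -12 (W(j, V) = 4*(-3) = -12)
(-1724 - 13228)/(15939 + W(-117, -72)) = (-1724 - 13228)/(15939 - 12) = -14952/15927 = -14952*1/15927 = -4984/5309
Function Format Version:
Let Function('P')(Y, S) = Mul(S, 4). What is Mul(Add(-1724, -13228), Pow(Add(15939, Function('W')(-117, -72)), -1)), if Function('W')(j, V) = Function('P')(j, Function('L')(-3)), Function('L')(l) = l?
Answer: Rational(-4984, 5309) ≈ -0.93878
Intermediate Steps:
Function('P')(Y, S) = Mul(4, S)
Function('W')(j, V) = -12 (Function('W')(j, V) = Mul(4, -3) = -12)
Mul(Add(-1724, -13228), Pow(Add(15939, Function('W')(-117, -72)), -1)) = Mul(Add(-1724, -13228), Pow(Add(15939, -12), -1)) = Mul(-14952, Pow(15927, -1)) = Mul(-14952, Rational(1, 15927)) = Rational(-4984, 5309)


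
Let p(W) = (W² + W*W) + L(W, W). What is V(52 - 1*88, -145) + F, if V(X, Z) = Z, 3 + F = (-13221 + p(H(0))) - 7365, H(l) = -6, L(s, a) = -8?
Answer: -20670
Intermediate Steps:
p(W) = -8 + 2*W² (p(W) = (W² + W*W) - 8 = (W² + W²) - 8 = 2*W² - 8 = -8 + 2*W²)
F = -20525 (F = -3 + ((-13221 + (-8 + 2*(-6)²)) - 7365) = -3 + ((-13221 + (-8 + 2*36)) - 7365) = -3 + ((-13221 + (-8 + 72)) - 7365) = -3 + ((-13221 + 64) - 7365) = -3 + (-13157 - 7365) = -3 - 20522 = -20525)
V(52 - 1*88, -145) + F = -145 - 20525 = -20670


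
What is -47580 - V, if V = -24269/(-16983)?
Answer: -808075409/16983 ≈ -47581.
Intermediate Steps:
V = 24269/16983 (V = -24269*(-1/16983) = 24269/16983 ≈ 1.4290)
-47580 - V = -47580 - 1*24269/16983 = -47580 - 24269/16983 = -808075409/16983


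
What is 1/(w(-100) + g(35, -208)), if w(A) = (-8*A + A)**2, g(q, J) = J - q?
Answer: 1/489757 ≈ 2.0418e-6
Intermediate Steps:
w(A) = 49*A**2 (w(A) = (-7*A)**2 = 49*A**2)
1/(w(-100) + g(35, -208)) = 1/(49*(-100)**2 + (-208 - 1*35)) = 1/(49*10000 + (-208 - 35)) = 1/(490000 - 243) = 1/489757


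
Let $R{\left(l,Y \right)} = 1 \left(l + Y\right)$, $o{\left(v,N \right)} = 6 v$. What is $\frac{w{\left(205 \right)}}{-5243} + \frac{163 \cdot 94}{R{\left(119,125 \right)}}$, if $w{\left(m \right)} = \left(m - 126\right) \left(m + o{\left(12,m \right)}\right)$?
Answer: $\frac{37496897}{639646} \approx 58.621$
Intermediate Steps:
$w{\left(m \right)} = \left(-126 + m\right) \left(72 + m\right)$ ($w{\left(m \right)} = \left(m - 126\right) \left(m + 6 \cdot 12\right) = \left(-126 + m\right) \left(m + 72\right) = \left(-126 + m\right) \left(72 + m\right)$)
$R{\left(l,Y \right)} = Y + l$ ($R{\left(l,Y \right)} = 1 \left(Y + l\right) = Y + l$)
$\frac{w{\left(205 \right)}}{-5243} + \frac{163 \cdot 94}{R{\left(119,125 \right)}} = \frac{-9072 + 205^{2} - 11070}{-5243} + \frac{163 \cdot 94}{125 + 119} = \left(-9072 + 42025 - 11070\right) \left(- \frac{1}{5243}\right) + \frac{15322}{244} = 21883 \left(- \frac{1}{5243}\right) + 15322 \cdot \frac{1}{244} = - \frac{21883}{5243} + \frac{7661}{122} = \frac{37496897}{639646}$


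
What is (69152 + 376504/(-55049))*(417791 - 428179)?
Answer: -39540591754272/55049 ≈ -7.1828e+8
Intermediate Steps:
(69152 + 376504/(-55049))*(417791 - 428179) = (69152 + 376504*(-1/55049))*(-10388) = (69152 - 376504/55049)*(-10388) = (3806371944/55049)*(-10388) = -39540591754272/55049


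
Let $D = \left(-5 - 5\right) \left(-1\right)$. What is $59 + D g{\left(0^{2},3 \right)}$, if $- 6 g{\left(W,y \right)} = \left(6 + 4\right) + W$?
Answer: $\frac{127}{3} \approx 42.333$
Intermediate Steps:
$D = 10$ ($D = \left(-10\right) \left(-1\right) = 10$)
$g{\left(W,y \right)} = - \frac{5}{3} - \frac{W}{6}$ ($g{\left(W,y \right)} = - \frac{\left(6 + 4\right) + W}{6} = - \frac{10 + W}{6} = - \frac{5}{3} - \frac{W}{6}$)
$59 + D g{\left(0^{2},3 \right)} = 59 + 10 \left(- \frac{5}{3} - \frac{0^{2}}{6}\right) = 59 + 10 \left(- \frac{5}{3} - 0\right) = 59 + 10 \left(- \frac{5}{3} + 0\right) = 59 + 10 \left(- \frac{5}{3}\right) = 59 - \frac{50}{3} = \frac{127}{3}$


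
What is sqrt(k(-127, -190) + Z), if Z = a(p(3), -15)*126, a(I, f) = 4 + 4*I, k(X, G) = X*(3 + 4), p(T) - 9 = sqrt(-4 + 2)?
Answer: sqrt(4151 + 504*I*sqrt(2)) ≈ 64.664 + 5.5113*I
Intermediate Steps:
p(T) = 9 + I*sqrt(2) (p(T) = 9 + sqrt(-4 + 2) = 9 + sqrt(-2) = 9 + I*sqrt(2))
k(X, G) = 7*X (k(X, G) = X*7 = 7*X)
Z = 5040 + 504*I*sqrt(2) (Z = (4 + 4*(9 + I*sqrt(2)))*126 = (4 + (36 + 4*I*sqrt(2)))*126 = (40 + 4*I*sqrt(2))*126 = 5040 + 504*I*sqrt(2) ≈ 5040.0 + 712.76*I)
sqrt(k(-127, -190) + Z) = sqrt(7*(-127) + (5040 + 504*I*sqrt(2))) = sqrt(-889 + (5040 + 504*I*sqrt(2))) = sqrt(4151 + 504*I*sqrt(2))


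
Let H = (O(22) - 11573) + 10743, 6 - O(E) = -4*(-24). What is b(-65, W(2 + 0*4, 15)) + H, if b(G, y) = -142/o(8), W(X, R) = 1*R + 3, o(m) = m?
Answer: -3751/4 ≈ -937.75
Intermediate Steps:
W(X, R) = 3 + R (W(X, R) = R + 3 = 3 + R)
O(E) = -90 (O(E) = 6 - (-4)*(-24) = 6 - 1*96 = 6 - 96 = -90)
b(G, y) = -71/4 (b(G, y) = -142/8 = -142*1/8 = -71/4)
H = -920 (H = (-90 - 11573) + 10743 = -11663 + 10743 = -920)
b(-65, W(2 + 0*4, 15)) + H = -71/4 - 920 = -3751/4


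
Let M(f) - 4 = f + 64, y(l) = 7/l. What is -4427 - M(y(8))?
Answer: -35967/8 ≈ -4495.9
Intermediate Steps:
M(f) = 68 + f (M(f) = 4 + (f + 64) = 4 + (64 + f) = 68 + f)
-4427 - M(y(8)) = -4427 - (68 + 7/8) = -4427 - 1*551/8 = -4427 - 551/8 = -35967/8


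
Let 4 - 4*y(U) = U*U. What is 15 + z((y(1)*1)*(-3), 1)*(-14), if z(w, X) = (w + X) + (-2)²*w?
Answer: 317/2 ≈ 158.50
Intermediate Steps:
y(U) = 1 - U²/4 (y(U) = 1 - U*U/4 = 1 - U²/4)
z(w, X) = X + 5*w (z(w, X) = (X + w) + 4*w = X + 5*w)
15 + z((y(1)*1)*(-3), 1)*(-14) = 15 + (1 + 5*(((1 - ¼*1²)*1)*(-3)))*(-14) = 15 + (1 + 5*(((1 - ¼*1)*1)*(-3)))*(-14) = 15 + (1 + 5*(((1 - ¼)*1)*(-3)))*(-14) = 15 + (1 + 5*(((¾)*1)*(-3)))*(-14) = 15 + (1 + 5*((¾)*(-3)))*(-14) = 15 + (1 + 5*(-9/4))*(-14) = 15 + (1 - 45/4)*(-14) = 15 - 41/4*(-14) = 15 + 287/2 = 317/2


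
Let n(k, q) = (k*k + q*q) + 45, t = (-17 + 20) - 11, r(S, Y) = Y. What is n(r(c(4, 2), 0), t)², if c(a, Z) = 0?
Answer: 11881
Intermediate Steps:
t = -8 (t = 3 - 11 = -8)
n(k, q) = 45 + k² + q² (n(k, q) = (k² + q²) + 45 = 45 + k² + q²)
n(r(c(4, 2), 0), t)² = (45 + 0² + (-8)²)² = (45 + 0 + 64)² = 109² = 11881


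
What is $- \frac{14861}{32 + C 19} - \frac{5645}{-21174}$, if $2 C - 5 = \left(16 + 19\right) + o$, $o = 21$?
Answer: $- \frac{622429793}{25895802} \approx -24.036$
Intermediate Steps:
$C = \frac{61}{2}$ ($C = \frac{5}{2} + \frac{\left(16 + 19\right) + 21}{2} = \frac{5}{2} + \frac{35 + 21}{2} = \frac{5}{2} + \frac{1}{2} \cdot 56 = \frac{5}{2} + 28 = \frac{61}{2} \approx 30.5$)
$- \frac{14861}{32 + C 19} - \frac{5645}{-21174} = - \frac{14861}{32 + \frac{61}{2} \cdot 19} - \frac{5645}{-21174} = - \frac{14861}{32 + \frac{1159}{2}} - - \frac{5645}{21174} = - \frac{14861}{\frac{1223}{2}} + \frac{5645}{21174} = \left(-14861\right) \frac{2}{1223} + \frac{5645}{21174} = - \frac{29722}{1223} + \frac{5645}{21174} = - \frac{622429793}{25895802}$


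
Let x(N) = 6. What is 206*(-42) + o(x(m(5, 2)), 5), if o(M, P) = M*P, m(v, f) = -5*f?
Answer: -8622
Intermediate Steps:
206*(-42) + o(x(m(5, 2)), 5) = 206*(-42) + 6*5 = -8652 + 30 = -8622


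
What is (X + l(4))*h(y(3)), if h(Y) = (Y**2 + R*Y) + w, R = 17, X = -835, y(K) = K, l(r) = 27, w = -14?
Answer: -37168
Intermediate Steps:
h(Y) = -14 + Y**2 + 17*Y (h(Y) = (Y**2 + 17*Y) - 14 = -14 + Y**2 + 17*Y)
(X + l(4))*h(y(3)) = (-835 + 27)*(-14 + 3**2 + 17*3) = -808*(-14 + 9 + 51) = -808*46 = -37168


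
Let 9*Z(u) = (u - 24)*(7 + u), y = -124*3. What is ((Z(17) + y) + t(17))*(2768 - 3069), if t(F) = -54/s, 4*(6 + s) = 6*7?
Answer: 363608/3 ≈ 1.2120e+5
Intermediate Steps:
y = -372
s = 9/2 (s = -6 + (6*7)/4 = -6 + (¼)*42 = -6 + 21/2 = 9/2 ≈ 4.5000)
Z(u) = (-24 + u)*(7 + u)/9 (Z(u) = ((u - 24)*(7 + u))/9 = ((-24 + u)*(7 + u))/9 = (-24 + u)*(7 + u)/9)
t(F) = -12 (t(F) = -54/9/2 = -54*2/9 = -12)
((Z(17) + y) + t(17))*(2768 - 3069) = (((-56/3 - 17/9*17 + (⅑)*17²) - 372) - 12)*(2768 - 3069) = (((-56/3 - 289/9 + (⅑)*289) - 372) - 12)*(-301) = (((-56/3 - 289/9 + 289/9) - 372) - 12)*(-301) = ((-56/3 - 372) - 12)*(-301) = (-1172/3 - 12)*(-301) = -1208/3*(-301) = 363608/3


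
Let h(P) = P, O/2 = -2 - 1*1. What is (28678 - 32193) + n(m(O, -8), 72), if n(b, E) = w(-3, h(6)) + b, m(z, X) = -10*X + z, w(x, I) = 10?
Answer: -3431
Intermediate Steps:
O = -6 (O = 2*(-2 - 1*1) = 2*(-2 - 1) = 2*(-3) = -6)
m(z, X) = z - 10*X
n(b, E) = 10 + b
(28678 - 32193) + n(m(O, -8), 72) = (28678 - 32193) + (10 + (-6 - 10*(-8))) = -3515 + (10 + (-6 + 80)) = -3515 + (10 + 74) = -3515 + 84 = -3431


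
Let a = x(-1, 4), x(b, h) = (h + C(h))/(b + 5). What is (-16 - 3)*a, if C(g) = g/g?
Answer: -95/4 ≈ -23.750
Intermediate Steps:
C(g) = 1
x(b, h) = (1 + h)/(5 + b) (x(b, h) = (h + 1)/(b + 5) = (1 + h)/(5 + b))
a = 5/4 (a = (1 + 4)/(5 - 1) = 5/4 ≈ 1.2500)
(-16 - 3)*a = (-16 - 3)*(5/4) = -19*5/4 = -95/4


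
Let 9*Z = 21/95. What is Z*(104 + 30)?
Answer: 938/285 ≈ 3.2912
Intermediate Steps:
Z = 7/285 (Z = (21/95)/9 = (21*(1/95))/9 = (1/9)*(21/95) = 7/285 ≈ 0.024561)
Z*(104 + 30) = 7*(104 + 30)/285 = (7/285)*134 = 938/285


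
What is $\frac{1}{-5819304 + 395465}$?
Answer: $- \frac{1}{5423839} \approx -1.8437 \cdot 10^{-7}$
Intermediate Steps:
$\frac{1}{-5819304 + 395465} = \frac{1}{-5423839} = - \frac{1}{5423839}$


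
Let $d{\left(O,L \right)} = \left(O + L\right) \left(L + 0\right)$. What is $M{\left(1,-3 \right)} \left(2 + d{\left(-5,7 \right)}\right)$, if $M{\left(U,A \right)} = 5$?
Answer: $80$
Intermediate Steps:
$d{\left(O,L \right)} = L \left(L + O\right)$ ($d{\left(O,L \right)} = \left(L + O\right) L = L \left(L + O\right)$)
$M{\left(1,-3 \right)} \left(2 + d{\left(-5,7 \right)}\right) = 5 \left(2 + 7 \left(7 - 5\right)\right) = 5 \left(2 + 7 \cdot 2\right) = 5 \left(2 + 14\right) = 5 \cdot 16 = 80$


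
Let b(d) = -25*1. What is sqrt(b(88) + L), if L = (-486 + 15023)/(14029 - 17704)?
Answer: 2*I*sqrt(79809)/105 ≈ 5.381*I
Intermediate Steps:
b(d) = -25
L = -14537/3675 (L = 14537/(-3675) = 14537*(-1/3675) = -14537/3675 ≈ -3.9556)
sqrt(b(88) + L) = sqrt(-25 - 14537/3675) = sqrt(-106412/3675) = 2*I*sqrt(79809)/105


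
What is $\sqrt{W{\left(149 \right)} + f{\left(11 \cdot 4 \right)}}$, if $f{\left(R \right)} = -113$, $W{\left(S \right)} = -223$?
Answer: $4 i \sqrt{21} \approx 18.33 i$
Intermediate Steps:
$\sqrt{W{\left(149 \right)} + f{\left(11 \cdot 4 \right)}} = \sqrt{-223 - 113} = \sqrt{-336} = 4 i \sqrt{21}$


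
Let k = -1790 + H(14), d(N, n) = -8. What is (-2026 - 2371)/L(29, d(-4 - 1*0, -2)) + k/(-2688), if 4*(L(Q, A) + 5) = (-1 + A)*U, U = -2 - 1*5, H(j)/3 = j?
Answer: -11800345/28896 ≈ -408.37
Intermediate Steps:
H(j) = 3*j
U = -7 (U = -2 - 5 = -7)
L(Q, A) = -13/4 - 7*A/4 (L(Q, A) = -5 + ((-1 + A)*(-7))/4 = -5 + (7 - 7*A)/4 = -5 + (7/4 - 7*A/4) = -13/4 - 7*A/4)
k = -1748 (k = -1790 + 3*14 = -1790 + 42 = -1748)
(-2026 - 2371)/L(29, d(-4 - 1*0, -2)) + k/(-2688) = (-2026 - 2371)/(-13/4 - 7/4*(-8)) - 1748/(-2688) = -4397/(-13/4 + 14) - 1748*(-1/2688) = -4397/43/4 + 437/672 = -4397*4/43 + 437/672 = -17588/43 + 437/672 = -11800345/28896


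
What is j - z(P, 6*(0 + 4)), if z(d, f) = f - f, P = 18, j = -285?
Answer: -285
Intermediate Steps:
z(d, f) = 0
j - z(P, 6*(0 + 4)) = -285 - 1*0 = -285 + 0 = -285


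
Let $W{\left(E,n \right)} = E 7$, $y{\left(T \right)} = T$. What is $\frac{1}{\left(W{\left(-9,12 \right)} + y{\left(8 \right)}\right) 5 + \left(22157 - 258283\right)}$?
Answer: $- \frac{1}{236401} \approx -4.2301 \cdot 10^{-6}$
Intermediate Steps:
$W{\left(E,n \right)} = 7 E$
$\frac{1}{\left(W{\left(-9,12 \right)} + y{\left(8 \right)}\right) 5 + \left(22157 - 258283\right)} = \frac{1}{\left(7 \left(-9\right) + 8\right) 5 + \left(22157 - 258283\right)} = \frac{1}{\left(-63 + 8\right) 5 - 236126} = \frac{1}{\left(-55\right) 5 - 236126} = \frac{1}{-275 - 236126} = \frac{1}{-236401} = - \frac{1}{236401}$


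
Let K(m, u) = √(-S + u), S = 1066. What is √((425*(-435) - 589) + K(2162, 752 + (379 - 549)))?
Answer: √(-185464 + 22*I) ≈ 0.026 + 430.66*I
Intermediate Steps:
K(m, u) = √(-1066 + u) (K(m, u) = √(-1*1066 + u) = √(-1066 + u))
√((425*(-435) - 589) + K(2162, 752 + (379 - 549))) = √((425*(-435) - 589) + √(-1066 + (752 + (379 - 549)))) = √((-184875 - 589) + √(-1066 + (752 - 170))) = √(-185464 + √(-1066 + 582)) = √(-185464 + √(-484)) = √(-185464 + 22*I)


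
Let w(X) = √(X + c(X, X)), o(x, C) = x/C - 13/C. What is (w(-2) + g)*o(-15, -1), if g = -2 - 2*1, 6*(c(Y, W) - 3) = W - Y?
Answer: -84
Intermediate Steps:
o(x, C) = -13/C + x/C
c(Y, W) = 3 - Y/6 + W/6 (c(Y, W) = 3 + (W - Y)/6 = 3 + (-Y/6 + W/6) = 3 - Y/6 + W/6)
w(X) = √(3 + X) (w(X) = √(X + (3 - X/6 + X/6)) = √(X + 3) = √(3 + X))
g = -4 (g = -2 - 2 = -4)
(w(-2) + g)*o(-15, -1) = (√(3 - 2) - 4)*((-13 - 15)/(-1)) = (√1 - 4)*(-1*(-28)) = (1 - 4)*28 = -3*28 = -84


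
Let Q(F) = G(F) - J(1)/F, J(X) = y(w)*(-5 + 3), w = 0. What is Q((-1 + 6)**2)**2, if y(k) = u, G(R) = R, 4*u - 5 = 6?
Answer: 1590121/2500 ≈ 636.05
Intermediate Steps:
u = 11/4 (u = 5/4 + (1/4)*6 = 5/4 + 3/2 = 11/4 ≈ 2.7500)
y(k) = 11/4
J(X) = -11/2 (J(X) = 11*(-5 + 3)/4 = (11/4)*(-2) = -11/2)
Q(F) = F + 11/(2*F) (Q(F) = F - (-11)/(2*F) = F + 11/(2*F))
Q((-1 + 6)**2)**2 = ((-1 + 6)**2 + 11/(2*((-1 + 6)**2)))**2 = (5**2 + 11/(2*(5**2)))**2 = (25 + (11/2)/25)**2 = (25 + (11/2)*(1/25))**2 = (25 + 11/50)**2 = (1261/50)**2 = 1590121/2500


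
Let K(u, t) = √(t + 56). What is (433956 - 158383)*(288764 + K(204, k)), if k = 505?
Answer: 79575561772 + 275573*√561 ≈ 7.9582e+10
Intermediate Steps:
K(u, t) = √(56 + t)
(433956 - 158383)*(288764 + K(204, k)) = (433956 - 158383)*(288764 + √(56 + 505)) = 275573*(288764 + √561) = 79575561772 + 275573*√561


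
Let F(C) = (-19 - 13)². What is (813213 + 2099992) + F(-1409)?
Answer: 2914229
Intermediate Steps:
F(C) = 1024 (F(C) = (-32)² = 1024)
(813213 + 2099992) + F(-1409) = (813213 + 2099992) + 1024 = 2913205 + 1024 = 2914229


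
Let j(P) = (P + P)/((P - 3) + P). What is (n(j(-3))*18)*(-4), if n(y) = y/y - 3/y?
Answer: 252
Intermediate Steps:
j(P) = 2*P/(-3 + 2*P) (j(P) = (2*P)/((-3 + P) + P) = (2*P)/(-3 + 2*P) = 2*P/(-3 + 2*P))
n(y) = 1 - 3/y
(n(j(-3))*18)*(-4) = (((-3 + 2*(-3)/(-3 + 2*(-3)))/((2*(-3)/(-3 + 2*(-3)))))*18)*(-4) = (((-3 + 2*(-3)/(-3 - 6))/((2*(-3)/(-3 - 6))))*18)*(-4) = (((-3 + 2*(-3)/(-9))/((2*(-3)/(-9))))*18)*(-4) = (((-3 + 2*(-3)*(-⅑))/((2*(-3)*(-⅑))))*18)*(-4) = (((-3 + ⅔)/(⅔))*18)*(-4) = (((3/2)*(-7/3))*18)*(-4) = -7/2*18*(-4) = -63*(-4) = 252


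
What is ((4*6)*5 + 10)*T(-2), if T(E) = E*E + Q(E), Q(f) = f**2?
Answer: 1040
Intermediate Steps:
T(E) = 2*E**2 (T(E) = E*E + E**2 = E**2 + E**2 = 2*E**2)
((4*6)*5 + 10)*T(-2) = ((4*6)*5 + 10)*(2*(-2)**2) = (24*5 + 10)*(2*4) = (120 + 10)*8 = 130*8 = 1040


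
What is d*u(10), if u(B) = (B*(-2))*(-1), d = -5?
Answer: -100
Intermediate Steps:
u(B) = 2*B (u(B) = -2*B*(-1) = 2*B)
d*u(10) = -10*10 = -5*20 = -100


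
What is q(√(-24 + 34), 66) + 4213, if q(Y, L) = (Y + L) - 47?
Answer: 4232 + √10 ≈ 4235.2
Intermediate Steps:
q(Y, L) = -47 + L + Y (q(Y, L) = (L + Y) - 47 = -47 + L + Y)
q(√(-24 + 34), 66) + 4213 = (-47 + 66 + √(-24 + 34)) + 4213 = (-47 + 66 + √10) + 4213 = (19 + √10) + 4213 = 4232 + √10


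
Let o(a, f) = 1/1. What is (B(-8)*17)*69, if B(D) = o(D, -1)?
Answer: 1173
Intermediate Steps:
o(a, f) = 1
B(D) = 1
(B(-8)*17)*69 = (1*17)*69 = 17*69 = 1173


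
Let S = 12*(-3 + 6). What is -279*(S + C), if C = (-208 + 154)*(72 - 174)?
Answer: -1546776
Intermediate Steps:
C = 5508 (C = -54*(-102) = 5508)
S = 36 (S = 12*3 = 36)
-279*(S + C) = -279*(36 + 5508) = -279*5544 = -1546776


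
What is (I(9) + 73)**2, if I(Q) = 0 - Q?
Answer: 4096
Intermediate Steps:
I(Q) = -Q
(I(9) + 73)**2 = (-1*9 + 73)**2 = (-9 + 73)**2 = 64**2 = 4096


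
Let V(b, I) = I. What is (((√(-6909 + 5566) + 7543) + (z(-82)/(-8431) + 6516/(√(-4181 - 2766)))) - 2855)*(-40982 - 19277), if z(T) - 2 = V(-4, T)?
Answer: -2381713353472/8431 - 60259*I*√1343 + 392647644*I*√6947/6947 ≈ -2.8249e+8 + 2.5026e+6*I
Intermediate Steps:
z(T) = 2 + T
(((√(-6909 + 5566) + 7543) + (z(-82)/(-8431) + 6516/(√(-4181 - 2766)))) - 2855)*(-40982 - 19277) = (((√(-6909 + 5566) + 7543) + ((2 - 82)/(-8431) + 6516/(√(-4181 - 2766)))) - 2855)*(-40982 - 19277) = (((√(-1343) + 7543) + (-80*(-1/8431) + 6516/(√(-6947)))) - 2855)*(-60259) = (((I*√1343 + 7543) + (80/8431 + 6516/((I*√6947)))) - 2855)*(-60259) = (((7543 + I*√1343) + (80/8431 + 6516*(-I*√6947/6947))) - 2855)*(-60259) = (((7543 + I*√1343) + (80/8431 - 6516*I*√6947/6947)) - 2855)*(-60259) = ((63595113/8431 + I*√1343 - 6516*I*√6947/6947) - 2855)*(-60259) = (39524608/8431 + I*√1343 - 6516*I*√6947/6947)*(-60259) = -2381713353472/8431 - 60259*I*√1343 + 392647644*I*√6947/6947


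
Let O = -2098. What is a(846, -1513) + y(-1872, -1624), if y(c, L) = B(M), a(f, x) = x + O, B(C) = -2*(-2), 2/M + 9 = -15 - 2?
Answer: -3607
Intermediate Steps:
M = -1/13 (M = 2/(-9 + (-15 - 2)) = 2/(-9 - 17) = 2/(-26) = 2*(-1/26) = -1/13 ≈ -0.076923)
B(C) = 4
a(f, x) = -2098 + x (a(f, x) = x - 2098 = -2098 + x)
y(c, L) = 4
a(846, -1513) + y(-1872, -1624) = (-2098 - 1513) + 4 = -3611 + 4 = -3607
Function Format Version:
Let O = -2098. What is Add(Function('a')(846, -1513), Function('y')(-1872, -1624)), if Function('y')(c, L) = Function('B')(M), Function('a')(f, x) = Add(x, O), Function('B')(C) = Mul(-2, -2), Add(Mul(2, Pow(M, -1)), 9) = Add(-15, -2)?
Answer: -3607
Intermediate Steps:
M = Rational(-1, 13) (M = Mul(2, Pow(Add(-9, Add(-15, -2)), -1)) = Mul(2, Pow(Add(-9, -17), -1)) = Mul(2, Pow(-26, -1)) = Mul(2, Rational(-1, 26)) = Rational(-1, 13) ≈ -0.076923)
Function('B')(C) = 4
Function('a')(f, x) = Add(-2098, x) (Function('a')(f, x) = Add(x, -2098) = Add(-2098, x))
Function('y')(c, L) = 4
Add(Function('a')(846, -1513), Function('y')(-1872, -1624)) = Add(Add(-2098, -1513), 4) = Add(-3611, 4) = -3607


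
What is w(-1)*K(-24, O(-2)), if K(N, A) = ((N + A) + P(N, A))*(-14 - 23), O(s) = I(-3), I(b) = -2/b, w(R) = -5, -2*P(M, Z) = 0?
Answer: -12950/3 ≈ -4316.7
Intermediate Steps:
P(M, Z) = 0 (P(M, Z) = -1/2*0 = 0)
O(s) = 2/3 (O(s) = -2/(-3) = -2*(-1/3) = 2/3)
K(N, A) = -37*A - 37*N (K(N, A) = ((N + A) + 0)*(-14 - 23) = ((A + N) + 0)*(-37) = (A + N)*(-37) = -37*A - 37*N)
w(-1)*K(-24, O(-2)) = -5*(-37*2/3 - 37*(-24)) = -5*(-74/3 + 888) = -5*2590/3 = -12950/3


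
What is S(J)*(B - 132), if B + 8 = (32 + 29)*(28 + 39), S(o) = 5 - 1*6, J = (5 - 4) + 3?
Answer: -3947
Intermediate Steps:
J = 4 (J = 1 + 3 = 4)
S(o) = -1 (S(o) = 5 - 6 = -1)
B = 4079 (B = -8 + (32 + 29)*(28 + 39) = -8 + 61*67 = -8 + 4087 = 4079)
S(J)*(B - 132) = -(4079 - 132) = -1*3947 = -3947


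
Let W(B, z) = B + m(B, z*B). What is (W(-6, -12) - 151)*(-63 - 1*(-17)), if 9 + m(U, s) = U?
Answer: 7912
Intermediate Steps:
m(U, s) = -9 + U
W(B, z) = -9 + 2*B (W(B, z) = B + (-9 + B) = -9 + 2*B)
(W(-6, -12) - 151)*(-63 - 1*(-17)) = ((-9 + 2*(-6)) - 151)*(-63 - 1*(-17)) = ((-9 - 12) - 151)*(-63 + 17) = (-21 - 151)*(-46) = -172*(-46) = 7912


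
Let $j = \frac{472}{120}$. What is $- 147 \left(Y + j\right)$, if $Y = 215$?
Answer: $- \frac{160916}{5} \approx -32183.0$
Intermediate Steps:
$j = \frac{59}{15}$ ($j = 472 \cdot \frac{1}{120} = \frac{59}{15} \approx 3.9333$)
$- 147 \left(Y + j\right) = - 147 \left(215 + \frac{59}{15}\right) = \left(-147\right) \frac{3284}{15} = - \frac{160916}{5}$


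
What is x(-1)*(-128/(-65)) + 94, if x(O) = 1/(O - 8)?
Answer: 54862/585 ≈ 93.781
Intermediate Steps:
x(O) = 1/(-8 + O)
x(-1)*(-128/(-65)) + 94 = (-128/(-65))/(-8 - 1) + 94 = (-128*(-1/65))/(-9) + 94 = -⅑*128/65 + 94 = -128/585 + 94 = 54862/585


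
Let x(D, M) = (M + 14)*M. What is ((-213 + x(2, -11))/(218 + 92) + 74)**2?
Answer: 128754409/24025 ≈ 5359.2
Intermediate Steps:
x(D, M) = M*(14 + M) (x(D, M) = (14 + M)*M = M*(14 + M))
((-213 + x(2, -11))/(218 + 92) + 74)**2 = ((-213 - 11*(14 - 11))/(218 + 92) + 74)**2 = ((-213 - 11*3)/310 + 74)**2 = ((-213 - 33)*(1/310) + 74)**2 = (-246*1/310 + 74)**2 = (-123/155 + 74)**2 = (11347/155)**2 = 128754409/24025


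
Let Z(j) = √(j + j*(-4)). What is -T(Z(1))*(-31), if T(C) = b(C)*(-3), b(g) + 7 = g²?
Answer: 930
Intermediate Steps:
Z(j) = √3*√(-j) (Z(j) = √(j - 4*j) = √(-3*j) = √3*√(-j))
b(g) = -7 + g²
T(C) = 21 - 3*C² (T(C) = (-7 + C²)*(-3) = 21 - 3*C²)
-T(Z(1))*(-31) = -(21 - 3*(√3*√(-1*1))²)*(-31) = -(21 - 3*(√3*√(-1))²)*(-31) = -(21 - 3*(√3*I)²)*(-31) = -(21 - 3*(I*√3)²)*(-31) = -(21 - 3*(-3))*(-31) = -(21 + 9)*(-31) = -1*30*(-31) = -30*(-31) = 930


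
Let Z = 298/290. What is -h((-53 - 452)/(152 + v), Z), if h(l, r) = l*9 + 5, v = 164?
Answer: 2965/316 ≈ 9.3829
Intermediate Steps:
Z = 149/145 (Z = 298*(1/290) = 149/145 ≈ 1.0276)
h(l, r) = 5 + 9*l (h(l, r) = 9*l + 5 = 5 + 9*l)
-h((-53 - 452)/(152 + v), Z) = -(5 + 9*((-53 - 452)/(152 + 164))) = -(5 + 9*(-505/316)) = -(5 - 4545/316) = -1*(-2965/316) = 2965/316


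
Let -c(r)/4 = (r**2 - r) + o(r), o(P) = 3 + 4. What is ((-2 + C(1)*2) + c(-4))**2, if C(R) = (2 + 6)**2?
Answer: 324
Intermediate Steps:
o(P) = 7
c(r) = -28 - 4*r**2 + 4*r (c(r) = -4*((r**2 - r) + 7) = -4*(7 + r**2 - r) = -28 - 4*r**2 + 4*r)
C(R) = 64 (C(R) = 8**2 = 64)
((-2 + C(1)*2) + c(-4))**2 = ((-2 + 64*2) + (-28 - 4*(-4)**2 + 4*(-4)))**2 = ((-2 + 128) + (-28 - 4*16 - 16))**2 = (126 + (-28 - 64 - 16))**2 = (126 - 108)**2 = 18**2 = 324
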